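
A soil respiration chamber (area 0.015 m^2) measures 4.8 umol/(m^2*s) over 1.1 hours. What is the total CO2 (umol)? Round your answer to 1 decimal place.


Step 1: Convert time to seconds: 1.1 hr * 3600 = 3960.0 s
Step 2: Total = flux * area * time_s
Step 3: Total = 4.8 * 0.015 * 3960.0
Step 4: Total = 285.1 umol

285.1


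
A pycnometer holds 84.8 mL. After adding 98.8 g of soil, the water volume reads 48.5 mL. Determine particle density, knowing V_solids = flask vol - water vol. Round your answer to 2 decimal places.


Step 1: Volume of solids = flask volume - water volume with soil
Step 2: V_solids = 84.8 - 48.5 = 36.3 mL
Step 3: Particle density = mass / V_solids = 98.8 / 36.3 = 2.72 g/cm^3

2.72


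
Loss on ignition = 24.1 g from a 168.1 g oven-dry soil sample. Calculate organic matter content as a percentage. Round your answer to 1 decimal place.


Step 1: OM% = 100 * LOI / sample mass
Step 2: OM = 100 * 24.1 / 168.1
Step 3: OM = 14.3%

14.3


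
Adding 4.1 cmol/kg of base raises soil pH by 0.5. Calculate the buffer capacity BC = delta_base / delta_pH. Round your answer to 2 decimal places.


Step 1: BC = change in base / change in pH
Step 2: BC = 4.1 / 0.5
Step 3: BC = 8.2 cmol/(kg*pH unit)

8.2


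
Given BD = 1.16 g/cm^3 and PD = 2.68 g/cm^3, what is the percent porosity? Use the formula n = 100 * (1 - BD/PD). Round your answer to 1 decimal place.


Step 1: Formula: n = 100 * (1 - BD / PD)
Step 2: n = 100 * (1 - 1.16 / 2.68)
Step 3: n = 100 * (1 - 0.43284)
Step 4: n = 56.7%

56.7


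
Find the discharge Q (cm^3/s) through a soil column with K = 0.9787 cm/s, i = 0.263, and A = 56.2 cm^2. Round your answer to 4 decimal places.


Step 1: Apply Darcy's law: Q = K * i * A
Step 2: Q = 0.9787 * 0.263 * 56.2
Step 3: Q = 14.4658 cm^3/s

14.4658


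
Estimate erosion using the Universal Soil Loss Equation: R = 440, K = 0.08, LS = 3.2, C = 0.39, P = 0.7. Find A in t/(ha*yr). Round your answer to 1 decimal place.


Step 1: A = R * K * LS * C * P
Step 2: R * K = 440 * 0.08 = 35.2
Step 3: (R*K) * LS = 35.2 * 3.2 = 112.64
Step 4: * C * P = 112.64 * 0.39 * 0.7 = 30.8
Step 5: A = 30.8 t/(ha*yr)

30.8


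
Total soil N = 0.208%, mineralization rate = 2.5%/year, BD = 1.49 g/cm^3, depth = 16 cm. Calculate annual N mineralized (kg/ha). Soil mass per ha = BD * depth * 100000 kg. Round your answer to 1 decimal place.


Step 1: Soil mass per ha = BD * depth * 100000 = 1.49 * 16 * 100000 = 2384000 kg
Step 2: Total N pool = soil mass * N%/100 = 2384000 * 0.208/100 = 4958.72 kg/ha
Step 3: N mineralized = N pool * rate%/100 = 4958.72 * 2.5/100 = 124.0 kg/ha/yr

124.0


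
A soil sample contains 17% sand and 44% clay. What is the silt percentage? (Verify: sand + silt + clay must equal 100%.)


Step 1: sand + silt + clay = 100%
Step 2: silt = 100 - sand - clay
Step 3: silt = 100 - 17 - 44
Step 4: silt = 39%

39


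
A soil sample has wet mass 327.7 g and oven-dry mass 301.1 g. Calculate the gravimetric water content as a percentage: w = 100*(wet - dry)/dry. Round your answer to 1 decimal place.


Step 1: Water mass = wet - dry = 327.7 - 301.1 = 26.6 g
Step 2: w = 100 * water mass / dry mass
Step 3: w = 100 * 26.6 / 301.1 = 8.8%

8.8


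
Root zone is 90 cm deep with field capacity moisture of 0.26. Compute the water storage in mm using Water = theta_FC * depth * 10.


Step 1: Water (mm) = theta_FC * depth (cm) * 10
Step 2: Water = 0.26 * 90 * 10
Step 3: Water = 234.0 mm

234.0


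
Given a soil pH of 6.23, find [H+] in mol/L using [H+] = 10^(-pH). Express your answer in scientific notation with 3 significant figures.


Step 1: [H+] = 10^(-pH)
Step 2: [H+] = 10^(-6.23)
Step 3: [H+] = 5.89e-07 mol/L

5.89e-07


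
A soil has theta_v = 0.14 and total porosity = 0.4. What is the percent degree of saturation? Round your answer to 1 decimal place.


Step 1: S = 100 * theta_v / n
Step 2: S = 100 * 0.14 / 0.4
Step 3: S = 35.0%

35.0


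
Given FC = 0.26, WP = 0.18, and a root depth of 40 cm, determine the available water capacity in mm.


Step 1: Available water = (FC - WP) * depth * 10
Step 2: AW = (0.26 - 0.18) * 40 * 10
Step 3: AW = 0.08 * 40 * 10
Step 4: AW = 32.0 mm

32.0


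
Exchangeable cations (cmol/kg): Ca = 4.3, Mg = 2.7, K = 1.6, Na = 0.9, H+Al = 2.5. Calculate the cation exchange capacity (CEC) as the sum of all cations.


Step 1: CEC = Ca + Mg + K + Na + (H+Al)
Step 2: CEC = 4.3 + 2.7 + 1.6 + 0.9 + 2.5
Step 3: CEC = 12.0 cmol/kg

12.0


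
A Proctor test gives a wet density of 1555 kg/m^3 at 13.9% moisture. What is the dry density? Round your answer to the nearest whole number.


Step 1: Dry density = wet density / (1 + w/100)
Step 2: Dry density = 1555 / (1 + 13.9/100)
Step 3: Dry density = 1555 / 1.139
Step 4: Dry density = 1365 kg/m^3

1365


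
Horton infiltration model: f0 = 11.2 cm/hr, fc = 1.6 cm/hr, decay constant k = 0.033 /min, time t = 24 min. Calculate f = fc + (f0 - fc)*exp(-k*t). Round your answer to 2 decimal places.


Step 1: f = fc + (f0 - fc) * exp(-k * t)
Step 2: exp(-0.033 * 24) = 0.452938
Step 3: f = 1.6 + (11.2 - 1.6) * 0.452938
Step 4: f = 1.6 + 9.6 * 0.452938
Step 5: f = 5.95 cm/hr

5.95


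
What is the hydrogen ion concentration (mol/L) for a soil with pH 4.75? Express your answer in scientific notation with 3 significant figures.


Step 1: [H+] = 10^(-pH)
Step 2: [H+] = 10^(-4.75)
Step 3: [H+] = 1.78e-05 mol/L

1.78e-05


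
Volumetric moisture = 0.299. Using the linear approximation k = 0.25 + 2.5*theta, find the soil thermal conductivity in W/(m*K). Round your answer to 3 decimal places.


Step 1: k = 0.25 + 2.5 * theta
Step 2: k = 0.25 + 2.5 * 0.299
Step 3: k = 0.25 + 0.748
Step 4: k = 0.998 W/(m*K)

0.998


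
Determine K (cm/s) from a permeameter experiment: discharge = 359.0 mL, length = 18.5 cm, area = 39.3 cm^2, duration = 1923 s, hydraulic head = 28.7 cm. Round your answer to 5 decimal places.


Step 1: K = Q * L / (A * t * h)
Step 2: Numerator = 359.0 * 18.5 = 6641.5
Step 3: Denominator = 39.3 * 1923 * 28.7 = 2168970.93
Step 4: K = 6641.5 / 2168970.93 = 0.00306 cm/s

0.00306


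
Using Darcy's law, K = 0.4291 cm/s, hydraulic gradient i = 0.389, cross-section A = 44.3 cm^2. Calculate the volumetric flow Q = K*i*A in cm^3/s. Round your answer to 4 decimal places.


Step 1: Apply Darcy's law: Q = K * i * A
Step 2: Q = 0.4291 * 0.389 * 44.3
Step 3: Q = 7.3946 cm^3/s

7.3946


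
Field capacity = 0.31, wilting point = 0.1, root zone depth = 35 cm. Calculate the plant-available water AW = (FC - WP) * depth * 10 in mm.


Step 1: Available water = (FC - WP) * depth * 10
Step 2: AW = (0.31 - 0.1) * 35 * 10
Step 3: AW = 0.21 * 35 * 10
Step 4: AW = 73.5 mm

73.5


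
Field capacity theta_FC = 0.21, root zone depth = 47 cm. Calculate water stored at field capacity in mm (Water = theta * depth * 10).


Step 1: Water (mm) = theta_FC * depth (cm) * 10
Step 2: Water = 0.21 * 47 * 10
Step 3: Water = 98.7 mm

98.7


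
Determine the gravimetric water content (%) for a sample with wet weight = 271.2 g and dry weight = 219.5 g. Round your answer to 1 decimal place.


Step 1: Water mass = wet - dry = 271.2 - 219.5 = 51.7 g
Step 2: w = 100 * water mass / dry mass
Step 3: w = 100 * 51.7 / 219.5 = 23.6%

23.6


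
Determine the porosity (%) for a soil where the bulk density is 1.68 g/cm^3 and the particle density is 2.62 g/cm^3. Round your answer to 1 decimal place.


Step 1: Formula: n = 100 * (1 - BD / PD)
Step 2: n = 100 * (1 - 1.68 / 2.62)
Step 3: n = 100 * (1 - 0.64122)
Step 4: n = 35.9%

35.9


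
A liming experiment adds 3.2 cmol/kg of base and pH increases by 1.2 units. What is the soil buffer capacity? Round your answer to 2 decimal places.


Step 1: BC = change in base / change in pH
Step 2: BC = 3.2 / 1.2
Step 3: BC = 2.67 cmol/(kg*pH unit)

2.67


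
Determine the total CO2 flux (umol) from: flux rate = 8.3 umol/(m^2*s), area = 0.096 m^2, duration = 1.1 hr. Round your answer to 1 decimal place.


Step 1: Convert time to seconds: 1.1 hr * 3600 = 3960.0 s
Step 2: Total = flux * area * time_s
Step 3: Total = 8.3 * 0.096 * 3960.0
Step 4: Total = 3155.3 umol

3155.3


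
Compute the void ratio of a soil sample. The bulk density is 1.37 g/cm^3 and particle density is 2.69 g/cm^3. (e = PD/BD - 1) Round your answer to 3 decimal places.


Step 1: e = PD / BD - 1
Step 2: e = 2.69 / 1.37 - 1
Step 3: e = 1.9635 - 1
Step 4: e = 0.964

0.964


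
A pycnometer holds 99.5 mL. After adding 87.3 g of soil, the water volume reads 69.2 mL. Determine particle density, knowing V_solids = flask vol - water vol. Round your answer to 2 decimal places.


Step 1: Volume of solids = flask volume - water volume with soil
Step 2: V_solids = 99.5 - 69.2 = 30.3 mL
Step 3: Particle density = mass / V_solids = 87.3 / 30.3 = 2.88 g/cm^3

2.88


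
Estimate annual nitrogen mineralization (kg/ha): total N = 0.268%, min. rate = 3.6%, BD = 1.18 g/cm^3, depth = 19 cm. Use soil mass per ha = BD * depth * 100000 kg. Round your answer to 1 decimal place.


Step 1: Soil mass per ha = BD * depth * 100000 = 1.18 * 19 * 100000 = 2242000 kg
Step 2: Total N pool = soil mass * N%/100 = 2242000 * 0.268/100 = 6008.56 kg/ha
Step 3: N mineralized = N pool * rate%/100 = 6008.56 * 3.6/100 = 216.3 kg/ha/yr

216.3


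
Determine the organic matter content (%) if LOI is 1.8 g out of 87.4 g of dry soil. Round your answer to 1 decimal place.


Step 1: OM% = 100 * LOI / sample mass
Step 2: OM = 100 * 1.8 / 87.4
Step 3: OM = 2.1%

2.1


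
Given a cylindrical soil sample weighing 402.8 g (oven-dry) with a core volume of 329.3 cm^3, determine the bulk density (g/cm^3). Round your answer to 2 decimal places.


Step 1: Identify the formula: BD = dry mass / volume
Step 2: Substitute values: BD = 402.8 / 329.3
Step 3: BD = 1.22 g/cm^3

1.22


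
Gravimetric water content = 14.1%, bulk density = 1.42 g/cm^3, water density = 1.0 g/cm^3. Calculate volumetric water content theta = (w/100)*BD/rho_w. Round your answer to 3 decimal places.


Step 1: theta = (w / 100) * BD / rho_w
Step 2: theta = (14.1 / 100) * 1.42 / 1.0
Step 3: theta = 0.141 * 1.42
Step 4: theta = 0.2

0.2


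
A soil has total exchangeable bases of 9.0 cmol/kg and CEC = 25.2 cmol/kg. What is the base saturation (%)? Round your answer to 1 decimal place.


Step 1: BS = 100 * (sum of bases) / CEC
Step 2: BS = 100 * 9.0 / 25.2
Step 3: BS = 35.7%

35.7


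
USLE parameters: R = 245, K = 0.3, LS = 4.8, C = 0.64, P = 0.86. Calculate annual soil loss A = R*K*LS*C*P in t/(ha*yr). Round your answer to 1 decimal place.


Step 1: A = R * K * LS * C * P
Step 2: R * K = 245 * 0.3 = 73.5
Step 3: (R*K) * LS = 73.5 * 4.8 = 352.8
Step 4: * C * P = 352.8 * 0.64 * 0.86 = 194.2
Step 5: A = 194.2 t/(ha*yr)

194.2


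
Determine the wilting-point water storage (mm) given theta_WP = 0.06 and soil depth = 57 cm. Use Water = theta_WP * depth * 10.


Step 1: Water (mm) = theta_WP * depth * 10
Step 2: Water = 0.06 * 57 * 10
Step 3: Water = 34.2 mm

34.2


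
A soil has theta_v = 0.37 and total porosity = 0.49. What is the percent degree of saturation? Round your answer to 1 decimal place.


Step 1: S = 100 * theta_v / n
Step 2: S = 100 * 0.37 / 0.49
Step 3: S = 75.5%

75.5


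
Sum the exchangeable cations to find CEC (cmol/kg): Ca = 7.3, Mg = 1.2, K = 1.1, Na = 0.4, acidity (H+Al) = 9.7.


Step 1: CEC = Ca + Mg + K + Na + (H+Al)
Step 2: CEC = 7.3 + 1.2 + 1.1 + 0.4 + 9.7
Step 3: CEC = 19.7 cmol/kg

19.7


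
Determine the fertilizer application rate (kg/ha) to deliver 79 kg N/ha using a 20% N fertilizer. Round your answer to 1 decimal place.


Step 1: Fertilizer rate = target N / (N content / 100)
Step 2: Rate = 79 / (20 / 100)
Step 3: Rate = 79 / 0.2
Step 4: Rate = 395.0 kg/ha

395.0


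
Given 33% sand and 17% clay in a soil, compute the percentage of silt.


Step 1: sand + silt + clay = 100%
Step 2: silt = 100 - sand - clay
Step 3: silt = 100 - 33 - 17
Step 4: silt = 50%

50


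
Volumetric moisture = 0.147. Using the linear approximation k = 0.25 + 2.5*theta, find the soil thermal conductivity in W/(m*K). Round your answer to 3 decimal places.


Step 1: k = 0.25 + 2.5 * theta
Step 2: k = 0.25 + 2.5 * 0.147
Step 3: k = 0.25 + 0.368
Step 4: k = 0.618 W/(m*K)

0.618


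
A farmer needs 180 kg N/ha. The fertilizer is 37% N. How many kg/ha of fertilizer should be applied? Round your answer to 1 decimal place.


Step 1: Fertilizer rate = target N / (N content / 100)
Step 2: Rate = 180 / (37 / 100)
Step 3: Rate = 180 / 0.37
Step 4: Rate = 486.5 kg/ha

486.5


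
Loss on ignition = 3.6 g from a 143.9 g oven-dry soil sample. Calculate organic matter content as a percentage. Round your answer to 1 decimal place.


Step 1: OM% = 100 * LOI / sample mass
Step 2: OM = 100 * 3.6 / 143.9
Step 3: OM = 2.5%

2.5


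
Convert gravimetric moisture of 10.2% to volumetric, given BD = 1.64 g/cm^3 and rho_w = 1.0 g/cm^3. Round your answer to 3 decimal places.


Step 1: theta = (w / 100) * BD / rho_w
Step 2: theta = (10.2 / 100) * 1.64 / 1.0
Step 3: theta = 0.102 * 1.64
Step 4: theta = 0.167

0.167


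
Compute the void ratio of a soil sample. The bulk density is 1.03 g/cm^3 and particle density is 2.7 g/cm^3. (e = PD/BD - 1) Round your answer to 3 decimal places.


Step 1: e = PD / BD - 1
Step 2: e = 2.7 / 1.03 - 1
Step 3: e = 2.62136 - 1
Step 4: e = 1.621

1.621


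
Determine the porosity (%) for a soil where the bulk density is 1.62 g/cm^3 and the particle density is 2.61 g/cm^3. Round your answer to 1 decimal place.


Step 1: Formula: n = 100 * (1 - BD / PD)
Step 2: n = 100 * (1 - 1.62 / 2.61)
Step 3: n = 100 * (1 - 0.62069)
Step 4: n = 37.9%

37.9


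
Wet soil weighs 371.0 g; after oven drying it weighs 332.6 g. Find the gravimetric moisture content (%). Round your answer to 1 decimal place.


Step 1: Water mass = wet - dry = 371.0 - 332.6 = 38.4 g
Step 2: w = 100 * water mass / dry mass
Step 3: w = 100 * 38.4 / 332.6 = 11.5%

11.5


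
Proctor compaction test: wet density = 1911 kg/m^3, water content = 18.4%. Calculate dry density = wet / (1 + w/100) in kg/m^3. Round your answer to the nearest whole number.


Step 1: Dry density = wet density / (1 + w/100)
Step 2: Dry density = 1911 / (1 + 18.4/100)
Step 3: Dry density = 1911 / 1.184
Step 4: Dry density = 1614 kg/m^3

1614


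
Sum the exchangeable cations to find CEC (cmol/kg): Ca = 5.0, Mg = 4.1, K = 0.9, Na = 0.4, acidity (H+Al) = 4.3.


Step 1: CEC = Ca + Mg + K + Na + (H+Al)
Step 2: CEC = 5.0 + 4.1 + 0.9 + 0.4 + 4.3
Step 3: CEC = 14.7 cmol/kg

14.7


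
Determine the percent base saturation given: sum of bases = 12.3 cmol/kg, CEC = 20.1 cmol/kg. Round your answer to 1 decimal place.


Step 1: BS = 100 * (sum of bases) / CEC
Step 2: BS = 100 * 12.3 / 20.1
Step 3: BS = 61.2%

61.2


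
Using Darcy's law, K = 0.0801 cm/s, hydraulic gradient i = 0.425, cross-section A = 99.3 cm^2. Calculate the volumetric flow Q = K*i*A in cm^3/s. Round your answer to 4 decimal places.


Step 1: Apply Darcy's law: Q = K * i * A
Step 2: Q = 0.0801 * 0.425 * 99.3
Step 3: Q = 3.3804 cm^3/s

3.3804


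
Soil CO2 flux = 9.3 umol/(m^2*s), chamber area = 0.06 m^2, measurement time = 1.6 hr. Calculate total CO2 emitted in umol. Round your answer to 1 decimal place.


Step 1: Convert time to seconds: 1.6 hr * 3600 = 5760.0 s
Step 2: Total = flux * area * time_s
Step 3: Total = 9.3 * 0.06 * 5760.0
Step 4: Total = 3214.1 umol

3214.1


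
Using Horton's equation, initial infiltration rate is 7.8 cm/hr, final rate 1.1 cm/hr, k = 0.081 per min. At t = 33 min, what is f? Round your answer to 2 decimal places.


Step 1: f = fc + (f0 - fc) * exp(-k * t)
Step 2: exp(-0.081 * 33) = 0.069045
Step 3: f = 1.1 + (7.8 - 1.1) * 0.069045
Step 4: f = 1.1 + 6.7 * 0.069045
Step 5: f = 1.56 cm/hr

1.56


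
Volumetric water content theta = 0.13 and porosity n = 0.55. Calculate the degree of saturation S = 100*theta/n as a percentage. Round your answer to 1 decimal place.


Step 1: S = 100 * theta_v / n
Step 2: S = 100 * 0.13 / 0.55
Step 3: S = 23.6%

23.6


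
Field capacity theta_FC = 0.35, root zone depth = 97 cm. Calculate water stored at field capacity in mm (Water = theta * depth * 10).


Step 1: Water (mm) = theta_FC * depth (cm) * 10
Step 2: Water = 0.35 * 97 * 10
Step 3: Water = 339.5 mm

339.5


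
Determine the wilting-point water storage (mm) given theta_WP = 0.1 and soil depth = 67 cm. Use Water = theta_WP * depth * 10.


Step 1: Water (mm) = theta_WP * depth * 10
Step 2: Water = 0.1 * 67 * 10
Step 3: Water = 67.0 mm

67.0


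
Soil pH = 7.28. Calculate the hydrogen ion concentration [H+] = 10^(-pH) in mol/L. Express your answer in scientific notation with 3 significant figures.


Step 1: [H+] = 10^(-pH)
Step 2: [H+] = 10^(-7.28)
Step 3: [H+] = 5.25e-08 mol/L

5.25e-08


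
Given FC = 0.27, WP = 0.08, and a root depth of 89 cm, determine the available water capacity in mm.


Step 1: Available water = (FC - WP) * depth * 10
Step 2: AW = (0.27 - 0.08) * 89 * 10
Step 3: AW = 0.19 * 89 * 10
Step 4: AW = 169.1 mm

169.1


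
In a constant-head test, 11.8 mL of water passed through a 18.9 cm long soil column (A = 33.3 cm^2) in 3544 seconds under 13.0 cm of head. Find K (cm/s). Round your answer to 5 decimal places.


Step 1: K = Q * L / (A * t * h)
Step 2: Numerator = 11.8 * 18.9 = 223.02
Step 3: Denominator = 33.3 * 3544 * 13.0 = 1534197.6
Step 4: K = 223.02 / 1534197.6 = 0.00015 cm/s

0.00015


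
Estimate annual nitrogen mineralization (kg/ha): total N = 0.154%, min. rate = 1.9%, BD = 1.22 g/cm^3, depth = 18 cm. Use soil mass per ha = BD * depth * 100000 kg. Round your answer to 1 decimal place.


Step 1: Soil mass per ha = BD * depth * 100000 = 1.22 * 18 * 100000 = 2196000 kg
Step 2: Total N pool = soil mass * N%/100 = 2196000 * 0.154/100 = 3381.84 kg/ha
Step 3: N mineralized = N pool * rate%/100 = 3381.84 * 1.9/100 = 64.3 kg/ha/yr

64.3


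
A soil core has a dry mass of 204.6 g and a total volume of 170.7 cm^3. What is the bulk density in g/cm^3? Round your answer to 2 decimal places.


Step 1: Identify the formula: BD = dry mass / volume
Step 2: Substitute values: BD = 204.6 / 170.7
Step 3: BD = 1.2 g/cm^3

1.2


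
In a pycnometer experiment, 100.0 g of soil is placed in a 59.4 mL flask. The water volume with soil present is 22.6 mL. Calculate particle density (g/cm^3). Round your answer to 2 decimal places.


Step 1: Volume of solids = flask volume - water volume with soil
Step 2: V_solids = 59.4 - 22.6 = 36.8 mL
Step 3: Particle density = mass / V_solids = 100.0 / 36.8 = 2.72 g/cm^3

2.72


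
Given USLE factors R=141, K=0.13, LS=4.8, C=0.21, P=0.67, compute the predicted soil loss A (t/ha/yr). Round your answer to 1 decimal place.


Step 1: A = R * K * LS * C * P
Step 2: R * K = 141 * 0.13 = 18.33
Step 3: (R*K) * LS = 18.33 * 4.8 = 87.984
Step 4: * C * P = 87.984 * 0.21 * 0.67 = 12.4
Step 5: A = 12.4 t/(ha*yr)

12.4


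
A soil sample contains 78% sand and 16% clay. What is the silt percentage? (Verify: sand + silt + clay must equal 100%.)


Step 1: sand + silt + clay = 100%
Step 2: silt = 100 - sand - clay
Step 3: silt = 100 - 78 - 16
Step 4: silt = 6%

6


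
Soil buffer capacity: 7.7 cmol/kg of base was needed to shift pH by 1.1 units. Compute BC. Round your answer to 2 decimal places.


Step 1: BC = change in base / change in pH
Step 2: BC = 7.7 / 1.1
Step 3: BC = 7.0 cmol/(kg*pH unit)

7.0


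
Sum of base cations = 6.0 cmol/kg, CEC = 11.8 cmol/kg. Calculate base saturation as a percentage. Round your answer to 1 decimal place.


Step 1: BS = 100 * (sum of bases) / CEC
Step 2: BS = 100 * 6.0 / 11.8
Step 3: BS = 50.8%

50.8


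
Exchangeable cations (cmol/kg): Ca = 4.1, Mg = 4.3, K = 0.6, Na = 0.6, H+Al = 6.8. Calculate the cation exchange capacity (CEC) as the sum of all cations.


Step 1: CEC = Ca + Mg + K + Na + (H+Al)
Step 2: CEC = 4.1 + 4.3 + 0.6 + 0.6 + 6.8
Step 3: CEC = 16.4 cmol/kg

16.4


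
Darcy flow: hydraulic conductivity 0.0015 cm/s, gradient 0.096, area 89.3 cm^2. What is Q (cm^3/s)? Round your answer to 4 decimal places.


Step 1: Apply Darcy's law: Q = K * i * A
Step 2: Q = 0.0015 * 0.096 * 89.3
Step 3: Q = 0.0129 cm^3/s

0.0129


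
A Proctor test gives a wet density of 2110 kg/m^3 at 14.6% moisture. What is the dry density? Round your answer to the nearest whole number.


Step 1: Dry density = wet density / (1 + w/100)
Step 2: Dry density = 2110 / (1 + 14.6/100)
Step 3: Dry density = 2110 / 1.146
Step 4: Dry density = 1841 kg/m^3

1841


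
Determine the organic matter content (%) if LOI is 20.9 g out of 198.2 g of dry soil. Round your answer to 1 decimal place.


Step 1: OM% = 100 * LOI / sample mass
Step 2: OM = 100 * 20.9 / 198.2
Step 3: OM = 10.5%

10.5


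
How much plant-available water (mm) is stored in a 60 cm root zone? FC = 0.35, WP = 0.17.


Step 1: Available water = (FC - WP) * depth * 10
Step 2: AW = (0.35 - 0.17) * 60 * 10
Step 3: AW = 0.18 * 60 * 10
Step 4: AW = 108.0 mm

108.0


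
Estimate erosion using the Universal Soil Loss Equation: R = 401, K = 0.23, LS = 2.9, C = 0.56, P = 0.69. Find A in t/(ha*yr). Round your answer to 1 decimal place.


Step 1: A = R * K * LS * C * P
Step 2: R * K = 401 * 0.23 = 92.23
Step 3: (R*K) * LS = 92.23 * 2.9 = 267.467
Step 4: * C * P = 267.467 * 0.56 * 0.69 = 103.3
Step 5: A = 103.3 t/(ha*yr)

103.3


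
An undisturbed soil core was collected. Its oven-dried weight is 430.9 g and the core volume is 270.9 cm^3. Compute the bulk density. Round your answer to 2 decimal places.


Step 1: Identify the formula: BD = dry mass / volume
Step 2: Substitute values: BD = 430.9 / 270.9
Step 3: BD = 1.59 g/cm^3

1.59


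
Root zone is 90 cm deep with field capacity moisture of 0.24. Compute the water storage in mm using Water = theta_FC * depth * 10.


Step 1: Water (mm) = theta_FC * depth (cm) * 10
Step 2: Water = 0.24 * 90 * 10
Step 3: Water = 216.0 mm

216.0


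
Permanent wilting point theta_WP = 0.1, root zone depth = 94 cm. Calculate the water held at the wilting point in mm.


Step 1: Water (mm) = theta_WP * depth * 10
Step 2: Water = 0.1 * 94 * 10
Step 3: Water = 94.0 mm

94.0


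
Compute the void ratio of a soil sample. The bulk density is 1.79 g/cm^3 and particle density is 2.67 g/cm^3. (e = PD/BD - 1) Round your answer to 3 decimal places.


Step 1: e = PD / BD - 1
Step 2: e = 2.67 / 1.79 - 1
Step 3: e = 1.49162 - 1
Step 4: e = 0.492

0.492


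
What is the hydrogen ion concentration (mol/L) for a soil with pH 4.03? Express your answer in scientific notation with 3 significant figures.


Step 1: [H+] = 10^(-pH)
Step 2: [H+] = 10^(-4.03)
Step 3: [H+] = 9.33e-05 mol/L

9.33e-05


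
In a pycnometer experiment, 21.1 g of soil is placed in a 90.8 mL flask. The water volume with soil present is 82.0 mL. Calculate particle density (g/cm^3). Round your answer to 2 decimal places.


Step 1: Volume of solids = flask volume - water volume with soil
Step 2: V_solids = 90.8 - 82.0 = 8.8 mL
Step 3: Particle density = mass / V_solids = 21.1 / 8.8 = 2.4 g/cm^3

2.4


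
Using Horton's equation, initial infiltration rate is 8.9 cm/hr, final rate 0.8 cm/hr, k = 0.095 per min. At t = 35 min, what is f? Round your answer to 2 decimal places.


Step 1: f = fc + (f0 - fc) * exp(-k * t)
Step 2: exp(-0.095 * 35) = 0.035973
Step 3: f = 0.8 + (8.9 - 0.8) * 0.035973
Step 4: f = 0.8 + 8.1 * 0.035973
Step 5: f = 1.09 cm/hr

1.09


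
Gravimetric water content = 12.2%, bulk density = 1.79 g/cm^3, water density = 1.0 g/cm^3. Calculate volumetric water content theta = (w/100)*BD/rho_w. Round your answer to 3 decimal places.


Step 1: theta = (w / 100) * BD / rho_w
Step 2: theta = (12.2 / 100) * 1.79 / 1.0
Step 3: theta = 0.122 * 1.79
Step 4: theta = 0.218

0.218


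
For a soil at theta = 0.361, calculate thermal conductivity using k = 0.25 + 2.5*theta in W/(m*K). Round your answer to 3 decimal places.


Step 1: k = 0.25 + 2.5 * theta
Step 2: k = 0.25 + 2.5 * 0.361
Step 3: k = 0.25 + 0.903
Step 4: k = 1.153 W/(m*K)

1.153


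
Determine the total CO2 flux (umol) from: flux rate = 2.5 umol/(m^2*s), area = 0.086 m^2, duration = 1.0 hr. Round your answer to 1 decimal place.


Step 1: Convert time to seconds: 1.0 hr * 3600 = 3600.0 s
Step 2: Total = flux * area * time_s
Step 3: Total = 2.5 * 0.086 * 3600.0
Step 4: Total = 774.0 umol

774.0


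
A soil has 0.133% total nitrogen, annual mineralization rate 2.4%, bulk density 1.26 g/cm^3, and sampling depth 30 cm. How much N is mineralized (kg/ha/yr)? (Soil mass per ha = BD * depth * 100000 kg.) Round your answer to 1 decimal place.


Step 1: Soil mass per ha = BD * depth * 100000 = 1.26 * 30 * 100000 = 3780000 kg
Step 2: Total N pool = soil mass * N%/100 = 3780000 * 0.133/100 = 5027.4 kg/ha
Step 3: N mineralized = N pool * rate%/100 = 5027.4 * 2.4/100 = 120.7 kg/ha/yr

120.7


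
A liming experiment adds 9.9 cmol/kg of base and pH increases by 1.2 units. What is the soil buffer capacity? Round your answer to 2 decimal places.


Step 1: BC = change in base / change in pH
Step 2: BC = 9.9 / 1.2
Step 3: BC = 8.25 cmol/(kg*pH unit)

8.25


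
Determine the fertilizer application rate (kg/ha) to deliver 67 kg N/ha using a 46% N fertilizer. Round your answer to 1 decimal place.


Step 1: Fertilizer rate = target N / (N content / 100)
Step 2: Rate = 67 / (46 / 100)
Step 3: Rate = 67 / 0.46
Step 4: Rate = 145.7 kg/ha

145.7


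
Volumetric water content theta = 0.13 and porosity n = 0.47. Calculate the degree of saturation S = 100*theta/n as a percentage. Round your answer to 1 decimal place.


Step 1: S = 100 * theta_v / n
Step 2: S = 100 * 0.13 / 0.47
Step 3: S = 27.7%

27.7


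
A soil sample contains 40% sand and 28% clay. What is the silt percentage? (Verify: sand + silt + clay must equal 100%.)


Step 1: sand + silt + clay = 100%
Step 2: silt = 100 - sand - clay
Step 3: silt = 100 - 40 - 28
Step 4: silt = 32%

32


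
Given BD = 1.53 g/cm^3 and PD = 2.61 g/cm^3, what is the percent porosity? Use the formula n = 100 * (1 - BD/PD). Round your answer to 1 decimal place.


Step 1: Formula: n = 100 * (1 - BD / PD)
Step 2: n = 100 * (1 - 1.53 / 2.61)
Step 3: n = 100 * (1 - 0.58621)
Step 4: n = 41.4%

41.4


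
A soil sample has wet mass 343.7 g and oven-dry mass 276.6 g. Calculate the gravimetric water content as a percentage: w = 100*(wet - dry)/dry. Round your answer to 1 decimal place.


Step 1: Water mass = wet - dry = 343.7 - 276.6 = 67.1 g
Step 2: w = 100 * water mass / dry mass
Step 3: w = 100 * 67.1 / 276.6 = 24.3%

24.3


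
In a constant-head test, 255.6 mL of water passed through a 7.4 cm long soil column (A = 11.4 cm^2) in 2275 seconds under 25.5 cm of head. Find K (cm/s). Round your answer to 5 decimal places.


Step 1: K = Q * L / (A * t * h)
Step 2: Numerator = 255.6 * 7.4 = 1891.44
Step 3: Denominator = 11.4 * 2275 * 25.5 = 661342.5
Step 4: K = 1891.44 / 661342.5 = 0.00286 cm/s

0.00286


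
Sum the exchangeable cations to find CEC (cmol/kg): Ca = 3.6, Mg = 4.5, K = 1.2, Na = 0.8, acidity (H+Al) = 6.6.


Step 1: CEC = Ca + Mg + K + Na + (H+Al)
Step 2: CEC = 3.6 + 4.5 + 1.2 + 0.8 + 6.6
Step 3: CEC = 16.7 cmol/kg

16.7


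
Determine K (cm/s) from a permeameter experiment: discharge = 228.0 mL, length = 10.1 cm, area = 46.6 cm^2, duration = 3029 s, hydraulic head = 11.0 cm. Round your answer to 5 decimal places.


Step 1: K = Q * L / (A * t * h)
Step 2: Numerator = 228.0 * 10.1 = 2302.8
Step 3: Denominator = 46.6 * 3029 * 11.0 = 1552665.4
Step 4: K = 2302.8 / 1552665.4 = 0.00148 cm/s

0.00148


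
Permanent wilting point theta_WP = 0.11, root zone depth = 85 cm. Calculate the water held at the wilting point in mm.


Step 1: Water (mm) = theta_WP * depth * 10
Step 2: Water = 0.11 * 85 * 10
Step 3: Water = 93.5 mm

93.5


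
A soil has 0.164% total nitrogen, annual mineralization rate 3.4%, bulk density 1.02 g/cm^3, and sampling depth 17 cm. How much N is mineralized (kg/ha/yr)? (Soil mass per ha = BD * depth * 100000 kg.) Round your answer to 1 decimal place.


Step 1: Soil mass per ha = BD * depth * 100000 = 1.02 * 17 * 100000 = 1734000 kg
Step 2: Total N pool = soil mass * N%/100 = 1734000 * 0.164/100 = 2843.76 kg/ha
Step 3: N mineralized = N pool * rate%/100 = 2843.76 * 3.4/100 = 96.7 kg/ha/yr

96.7


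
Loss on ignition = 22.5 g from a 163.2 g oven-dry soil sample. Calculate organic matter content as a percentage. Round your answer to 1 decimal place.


Step 1: OM% = 100 * LOI / sample mass
Step 2: OM = 100 * 22.5 / 163.2
Step 3: OM = 13.8%

13.8


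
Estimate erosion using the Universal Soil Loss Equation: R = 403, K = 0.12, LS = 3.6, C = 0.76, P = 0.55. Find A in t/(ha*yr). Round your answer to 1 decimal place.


Step 1: A = R * K * LS * C * P
Step 2: R * K = 403 * 0.12 = 48.36
Step 3: (R*K) * LS = 48.36 * 3.6 = 174.096
Step 4: * C * P = 174.096 * 0.76 * 0.55 = 72.8
Step 5: A = 72.8 t/(ha*yr)

72.8


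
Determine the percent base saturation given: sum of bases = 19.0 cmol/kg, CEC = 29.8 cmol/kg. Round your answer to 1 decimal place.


Step 1: BS = 100 * (sum of bases) / CEC
Step 2: BS = 100 * 19.0 / 29.8
Step 3: BS = 63.8%

63.8


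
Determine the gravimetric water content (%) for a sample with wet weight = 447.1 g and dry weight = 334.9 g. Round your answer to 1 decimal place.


Step 1: Water mass = wet - dry = 447.1 - 334.9 = 112.2 g
Step 2: w = 100 * water mass / dry mass
Step 3: w = 100 * 112.2 / 334.9 = 33.5%

33.5


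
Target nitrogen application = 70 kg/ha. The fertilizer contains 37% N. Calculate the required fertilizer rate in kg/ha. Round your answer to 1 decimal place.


Step 1: Fertilizer rate = target N / (N content / 100)
Step 2: Rate = 70 / (37 / 100)
Step 3: Rate = 70 / 0.37
Step 4: Rate = 189.2 kg/ha

189.2


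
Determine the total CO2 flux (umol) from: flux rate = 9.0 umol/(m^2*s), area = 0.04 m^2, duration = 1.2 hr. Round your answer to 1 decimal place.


Step 1: Convert time to seconds: 1.2 hr * 3600 = 4320.0 s
Step 2: Total = flux * area * time_s
Step 3: Total = 9.0 * 0.04 * 4320.0
Step 4: Total = 1555.2 umol

1555.2


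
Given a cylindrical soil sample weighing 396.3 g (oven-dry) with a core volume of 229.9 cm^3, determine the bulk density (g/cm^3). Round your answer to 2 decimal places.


Step 1: Identify the formula: BD = dry mass / volume
Step 2: Substitute values: BD = 396.3 / 229.9
Step 3: BD = 1.72 g/cm^3

1.72


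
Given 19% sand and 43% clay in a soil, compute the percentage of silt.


Step 1: sand + silt + clay = 100%
Step 2: silt = 100 - sand - clay
Step 3: silt = 100 - 19 - 43
Step 4: silt = 38%

38


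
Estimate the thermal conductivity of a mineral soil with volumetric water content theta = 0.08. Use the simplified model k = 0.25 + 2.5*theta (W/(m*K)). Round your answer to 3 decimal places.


Step 1: k = 0.25 + 2.5 * theta
Step 2: k = 0.25 + 2.5 * 0.08
Step 3: k = 0.25 + 0.2
Step 4: k = 0.45 W/(m*K)

0.45


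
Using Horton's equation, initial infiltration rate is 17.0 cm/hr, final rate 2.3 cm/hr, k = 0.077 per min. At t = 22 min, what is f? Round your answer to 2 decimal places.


Step 1: f = fc + (f0 - fc) * exp(-k * t)
Step 2: exp(-0.077 * 22) = 0.183783
Step 3: f = 2.3 + (17.0 - 2.3) * 0.183783
Step 4: f = 2.3 + 14.7 * 0.183783
Step 5: f = 5.0 cm/hr

5.0


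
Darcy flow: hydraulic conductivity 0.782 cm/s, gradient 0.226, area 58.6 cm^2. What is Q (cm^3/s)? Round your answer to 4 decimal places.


Step 1: Apply Darcy's law: Q = K * i * A
Step 2: Q = 0.782 * 0.226 * 58.6
Step 3: Q = 10.3565 cm^3/s

10.3565


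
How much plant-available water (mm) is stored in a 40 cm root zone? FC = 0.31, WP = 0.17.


Step 1: Available water = (FC - WP) * depth * 10
Step 2: AW = (0.31 - 0.17) * 40 * 10
Step 3: AW = 0.14 * 40 * 10
Step 4: AW = 56.0 mm

56.0


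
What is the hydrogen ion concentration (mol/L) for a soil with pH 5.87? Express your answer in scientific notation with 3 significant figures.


Step 1: [H+] = 10^(-pH)
Step 2: [H+] = 10^(-5.87)
Step 3: [H+] = 1.35e-06 mol/L

1.35e-06


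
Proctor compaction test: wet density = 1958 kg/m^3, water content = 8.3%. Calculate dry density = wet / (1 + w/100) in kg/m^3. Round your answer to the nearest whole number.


Step 1: Dry density = wet density / (1 + w/100)
Step 2: Dry density = 1958 / (1 + 8.3/100)
Step 3: Dry density = 1958 / 1.083
Step 4: Dry density = 1808 kg/m^3

1808


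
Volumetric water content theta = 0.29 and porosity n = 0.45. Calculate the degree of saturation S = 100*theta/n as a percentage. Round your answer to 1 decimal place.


Step 1: S = 100 * theta_v / n
Step 2: S = 100 * 0.29 / 0.45
Step 3: S = 64.4%

64.4


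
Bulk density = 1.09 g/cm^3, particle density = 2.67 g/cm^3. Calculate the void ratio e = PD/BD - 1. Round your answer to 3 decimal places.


Step 1: e = PD / BD - 1
Step 2: e = 2.67 / 1.09 - 1
Step 3: e = 2.44954 - 1
Step 4: e = 1.45

1.45


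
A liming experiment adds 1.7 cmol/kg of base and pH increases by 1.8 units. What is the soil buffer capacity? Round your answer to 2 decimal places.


Step 1: BC = change in base / change in pH
Step 2: BC = 1.7 / 1.8
Step 3: BC = 0.94 cmol/(kg*pH unit)

0.94


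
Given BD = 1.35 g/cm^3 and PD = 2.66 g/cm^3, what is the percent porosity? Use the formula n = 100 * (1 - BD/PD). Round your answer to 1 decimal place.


Step 1: Formula: n = 100 * (1 - BD / PD)
Step 2: n = 100 * (1 - 1.35 / 2.66)
Step 3: n = 100 * (1 - 0.50752)
Step 4: n = 49.2%

49.2


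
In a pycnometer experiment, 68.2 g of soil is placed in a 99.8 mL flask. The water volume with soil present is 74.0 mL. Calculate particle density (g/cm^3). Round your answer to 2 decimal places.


Step 1: Volume of solids = flask volume - water volume with soil
Step 2: V_solids = 99.8 - 74.0 = 25.8 mL
Step 3: Particle density = mass / V_solids = 68.2 / 25.8 = 2.64 g/cm^3

2.64


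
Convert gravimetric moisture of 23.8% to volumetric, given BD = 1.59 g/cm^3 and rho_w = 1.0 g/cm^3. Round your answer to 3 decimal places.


Step 1: theta = (w / 100) * BD / rho_w
Step 2: theta = (23.8 / 100) * 1.59 / 1.0
Step 3: theta = 0.238 * 1.59
Step 4: theta = 0.378

0.378


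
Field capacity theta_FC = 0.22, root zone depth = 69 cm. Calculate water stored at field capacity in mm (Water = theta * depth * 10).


Step 1: Water (mm) = theta_FC * depth (cm) * 10
Step 2: Water = 0.22 * 69 * 10
Step 3: Water = 151.8 mm

151.8


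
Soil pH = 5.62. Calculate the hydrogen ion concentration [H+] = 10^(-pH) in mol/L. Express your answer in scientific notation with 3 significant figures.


Step 1: [H+] = 10^(-pH)
Step 2: [H+] = 10^(-5.62)
Step 3: [H+] = 2.40e-06 mol/L

2.40e-06


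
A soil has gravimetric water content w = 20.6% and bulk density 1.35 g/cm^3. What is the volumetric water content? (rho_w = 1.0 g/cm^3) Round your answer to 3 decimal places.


Step 1: theta = (w / 100) * BD / rho_w
Step 2: theta = (20.6 / 100) * 1.35 / 1.0
Step 3: theta = 0.206 * 1.35
Step 4: theta = 0.278

0.278


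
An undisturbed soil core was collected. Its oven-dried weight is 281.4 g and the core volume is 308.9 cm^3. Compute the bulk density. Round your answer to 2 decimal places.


Step 1: Identify the formula: BD = dry mass / volume
Step 2: Substitute values: BD = 281.4 / 308.9
Step 3: BD = 0.91 g/cm^3

0.91


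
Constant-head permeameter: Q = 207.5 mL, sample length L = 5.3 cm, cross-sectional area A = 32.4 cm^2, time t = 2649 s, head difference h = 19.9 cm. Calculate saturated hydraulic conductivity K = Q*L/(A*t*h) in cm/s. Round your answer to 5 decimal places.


Step 1: K = Q * L / (A * t * h)
Step 2: Numerator = 207.5 * 5.3 = 1099.75
Step 3: Denominator = 32.4 * 2649 * 19.9 = 1707969.24
Step 4: K = 1099.75 / 1707969.24 = 0.00064 cm/s

0.00064


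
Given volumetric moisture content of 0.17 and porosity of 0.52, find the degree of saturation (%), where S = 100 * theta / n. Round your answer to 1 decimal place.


Step 1: S = 100 * theta_v / n
Step 2: S = 100 * 0.17 / 0.52
Step 3: S = 32.7%

32.7


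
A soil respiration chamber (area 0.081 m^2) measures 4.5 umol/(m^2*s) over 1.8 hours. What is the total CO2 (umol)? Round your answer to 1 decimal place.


Step 1: Convert time to seconds: 1.8 hr * 3600 = 6480.0 s
Step 2: Total = flux * area * time_s
Step 3: Total = 4.5 * 0.081 * 6480.0
Step 4: Total = 2362.0 umol

2362.0


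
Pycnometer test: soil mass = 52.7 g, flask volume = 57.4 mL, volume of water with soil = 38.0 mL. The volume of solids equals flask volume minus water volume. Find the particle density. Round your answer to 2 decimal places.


Step 1: Volume of solids = flask volume - water volume with soil
Step 2: V_solids = 57.4 - 38.0 = 19.4 mL
Step 3: Particle density = mass / V_solids = 52.7 / 19.4 = 2.72 g/cm^3

2.72


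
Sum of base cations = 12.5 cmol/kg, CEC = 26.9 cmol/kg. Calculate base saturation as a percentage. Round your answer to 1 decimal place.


Step 1: BS = 100 * (sum of bases) / CEC
Step 2: BS = 100 * 12.5 / 26.9
Step 3: BS = 46.5%

46.5


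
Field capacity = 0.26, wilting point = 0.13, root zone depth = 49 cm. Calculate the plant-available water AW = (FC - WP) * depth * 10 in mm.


Step 1: Available water = (FC - WP) * depth * 10
Step 2: AW = (0.26 - 0.13) * 49 * 10
Step 3: AW = 0.13 * 49 * 10
Step 4: AW = 63.7 mm

63.7


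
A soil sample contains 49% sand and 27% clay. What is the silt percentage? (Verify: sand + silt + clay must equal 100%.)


Step 1: sand + silt + clay = 100%
Step 2: silt = 100 - sand - clay
Step 3: silt = 100 - 49 - 27
Step 4: silt = 24%

24


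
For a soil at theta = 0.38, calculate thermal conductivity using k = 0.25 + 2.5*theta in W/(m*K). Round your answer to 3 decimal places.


Step 1: k = 0.25 + 2.5 * theta
Step 2: k = 0.25 + 2.5 * 0.38
Step 3: k = 0.25 + 0.95
Step 4: k = 1.2 W/(m*K)

1.2


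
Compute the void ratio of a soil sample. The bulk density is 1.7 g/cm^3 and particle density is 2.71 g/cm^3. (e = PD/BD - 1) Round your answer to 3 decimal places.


Step 1: e = PD / BD - 1
Step 2: e = 2.71 / 1.7 - 1
Step 3: e = 1.59412 - 1
Step 4: e = 0.594

0.594


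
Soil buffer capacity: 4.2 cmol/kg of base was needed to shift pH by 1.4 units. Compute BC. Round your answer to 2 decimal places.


Step 1: BC = change in base / change in pH
Step 2: BC = 4.2 / 1.4
Step 3: BC = 3.0 cmol/(kg*pH unit)

3.0


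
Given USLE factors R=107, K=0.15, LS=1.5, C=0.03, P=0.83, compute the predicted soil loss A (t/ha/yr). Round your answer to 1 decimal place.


Step 1: A = R * K * LS * C * P
Step 2: R * K = 107 * 0.15 = 16.05
Step 3: (R*K) * LS = 16.05 * 1.5 = 24.075
Step 4: * C * P = 24.075 * 0.03 * 0.83 = 0.6
Step 5: A = 0.6 t/(ha*yr)

0.6


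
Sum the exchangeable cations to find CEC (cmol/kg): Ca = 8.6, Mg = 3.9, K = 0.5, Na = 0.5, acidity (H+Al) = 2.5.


Step 1: CEC = Ca + Mg + K + Na + (H+Al)
Step 2: CEC = 8.6 + 3.9 + 0.5 + 0.5 + 2.5
Step 3: CEC = 16.0 cmol/kg

16.0


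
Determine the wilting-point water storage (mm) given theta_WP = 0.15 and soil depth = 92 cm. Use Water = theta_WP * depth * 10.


Step 1: Water (mm) = theta_WP * depth * 10
Step 2: Water = 0.15 * 92 * 10
Step 3: Water = 138.0 mm

138.0


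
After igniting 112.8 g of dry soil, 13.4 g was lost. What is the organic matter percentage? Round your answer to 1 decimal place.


Step 1: OM% = 100 * LOI / sample mass
Step 2: OM = 100 * 13.4 / 112.8
Step 3: OM = 11.9%

11.9


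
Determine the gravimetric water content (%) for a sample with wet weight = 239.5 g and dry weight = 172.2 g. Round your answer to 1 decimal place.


Step 1: Water mass = wet - dry = 239.5 - 172.2 = 67.3 g
Step 2: w = 100 * water mass / dry mass
Step 3: w = 100 * 67.3 / 172.2 = 39.1%

39.1


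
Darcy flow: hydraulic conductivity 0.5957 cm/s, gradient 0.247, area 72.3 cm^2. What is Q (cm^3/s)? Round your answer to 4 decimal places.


Step 1: Apply Darcy's law: Q = K * i * A
Step 2: Q = 0.5957 * 0.247 * 72.3
Step 3: Q = 10.6381 cm^3/s

10.6381
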